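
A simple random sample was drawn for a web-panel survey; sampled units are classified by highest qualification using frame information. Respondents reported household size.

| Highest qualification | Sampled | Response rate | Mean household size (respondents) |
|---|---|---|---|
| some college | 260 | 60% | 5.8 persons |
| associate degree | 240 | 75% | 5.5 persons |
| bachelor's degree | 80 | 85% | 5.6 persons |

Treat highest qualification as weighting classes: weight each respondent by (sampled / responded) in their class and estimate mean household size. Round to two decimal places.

Weighting each respondent by the inverse class response rate inflates each class back to its sampled size, so the class weight is n_sampled:
  some college: 260 × 5.8 = 1508
  associate degree: 240 × 5.5 = 1320
  bachelor's degree: 80 × 5.6 = 448
Adjusted estimate = 3276 / 580 = 5.64828 → 5.65.

5.65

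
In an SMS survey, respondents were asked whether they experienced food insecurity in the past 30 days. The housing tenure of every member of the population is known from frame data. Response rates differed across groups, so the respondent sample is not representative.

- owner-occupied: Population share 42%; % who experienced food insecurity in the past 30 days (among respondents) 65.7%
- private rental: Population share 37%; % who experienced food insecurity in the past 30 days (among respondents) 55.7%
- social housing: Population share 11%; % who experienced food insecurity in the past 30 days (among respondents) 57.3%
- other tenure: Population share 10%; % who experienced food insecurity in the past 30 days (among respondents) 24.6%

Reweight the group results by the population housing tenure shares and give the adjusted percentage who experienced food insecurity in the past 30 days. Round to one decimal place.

Reweight to the known housing tenure distribution:
  owner-occupied: 0.42 × 65.7 = 27.594
  private rental: 0.37 × 55.7 = 20.609
  social housing: 0.11 × 57.3 = 6.303
  other tenure: 0.1 × 24.6 = 2.46
Post-stratified estimate = 56.966 → 57.0%.

57.0%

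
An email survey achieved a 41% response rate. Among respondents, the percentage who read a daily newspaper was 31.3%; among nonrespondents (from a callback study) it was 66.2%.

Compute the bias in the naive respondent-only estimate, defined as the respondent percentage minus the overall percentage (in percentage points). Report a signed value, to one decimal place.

-20.6 percentage points

Nonresponse fraction = 1 − 0.41 = 0.59.
Bias = (nonresponse fraction) × (respondent percentage − nonrespondent percentage)
     = 0.59 × (31.3 − 66.2) = 0.59 × -34.9 = -20.591.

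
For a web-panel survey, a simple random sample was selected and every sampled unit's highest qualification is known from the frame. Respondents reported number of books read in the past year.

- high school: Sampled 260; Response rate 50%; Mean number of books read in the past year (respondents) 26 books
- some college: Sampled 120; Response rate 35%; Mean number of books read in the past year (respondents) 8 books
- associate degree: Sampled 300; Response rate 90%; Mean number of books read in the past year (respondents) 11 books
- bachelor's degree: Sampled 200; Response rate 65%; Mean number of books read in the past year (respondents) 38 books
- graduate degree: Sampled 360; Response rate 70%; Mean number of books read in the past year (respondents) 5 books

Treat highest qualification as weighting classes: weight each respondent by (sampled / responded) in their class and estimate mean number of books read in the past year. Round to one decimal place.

Inverse-response-rate weighting restores each class to its sampled count, so class totals weight by n_sampled:
  high school: 260 × 26 = 6760
  some college: 120 × 8 = 960
  associate degree: 300 × 11 = 3300
  bachelor's degree: 200 × 38 = 7600
  graduate degree: 360 × 5 = 1800
Adjusted estimate = 20,420 / 1,240 = 16.4677 → 16.5.

16.5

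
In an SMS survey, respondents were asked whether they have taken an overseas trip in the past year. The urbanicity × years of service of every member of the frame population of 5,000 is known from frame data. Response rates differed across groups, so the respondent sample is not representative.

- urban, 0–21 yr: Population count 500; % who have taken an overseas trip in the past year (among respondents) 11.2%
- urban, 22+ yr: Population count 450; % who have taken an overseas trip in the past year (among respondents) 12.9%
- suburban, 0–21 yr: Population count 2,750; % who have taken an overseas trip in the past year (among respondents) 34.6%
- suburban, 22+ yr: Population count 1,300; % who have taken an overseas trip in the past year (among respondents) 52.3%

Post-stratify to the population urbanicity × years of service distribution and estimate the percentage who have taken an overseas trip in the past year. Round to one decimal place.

34.9%

Post-stratification weights by population share, not respondent share:
  urban, 0–21 yr: (500/5,000) × 11.2 = 1.12
  urban, 22+ yr: (450/5,000) × 12.9 = 1.161
  suburban, 0–21 yr: (2,750/5,000) × 34.6 = 19.03
  suburban, 22+ yr: (1,300/5,000) × 52.3 = 13.598
Post-stratified estimate = 34.909 → 34.9%.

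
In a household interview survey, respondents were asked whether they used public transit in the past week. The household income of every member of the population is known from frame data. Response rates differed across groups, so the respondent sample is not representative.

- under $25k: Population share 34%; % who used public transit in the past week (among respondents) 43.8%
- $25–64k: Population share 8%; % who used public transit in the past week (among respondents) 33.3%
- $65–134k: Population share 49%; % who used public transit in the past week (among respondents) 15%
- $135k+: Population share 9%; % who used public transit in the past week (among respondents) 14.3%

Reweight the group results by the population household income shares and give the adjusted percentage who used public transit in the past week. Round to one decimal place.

26.2%

Each cell contributes population-share × respondent value:
  under $25k: 0.34 × 43.8 = 14.892
  $25–64k: 0.08 × 33.3 = 2.664
  $65–134k: 0.49 × 15 = 7.35
  $135k+: 0.09 × 14.3 = 1.287
Post-stratified estimate = 26.193 → 26.2%.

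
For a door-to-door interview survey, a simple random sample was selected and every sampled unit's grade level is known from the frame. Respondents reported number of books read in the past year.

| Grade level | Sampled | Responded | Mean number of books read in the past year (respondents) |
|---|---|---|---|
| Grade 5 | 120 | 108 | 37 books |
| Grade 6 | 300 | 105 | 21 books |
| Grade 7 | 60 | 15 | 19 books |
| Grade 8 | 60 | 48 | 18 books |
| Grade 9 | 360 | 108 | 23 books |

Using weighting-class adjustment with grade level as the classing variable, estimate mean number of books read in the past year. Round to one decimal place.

Class response rates: Grade 5 108/120 = 90%, Grade 6 105/300 = 35%, Grade 7 15/60 = 25%, Grade 8 48/60 = 80%, Grade 9 108/360 = 30%.
With weight = n_sampled/n_responded per class, the weighted class total is n_sampled:
  Grade 5: 120 × 37 = 4440
  Grade 6: 300 × 21 = 6300
  Grade 7: 60 × 19 = 1140
  Grade 8: 60 × 18 = 1080
  Grade 9: 360 × 23 = 8280
Adjusted estimate = 21,240 / 900 = 23.6 → 23.6.

23.6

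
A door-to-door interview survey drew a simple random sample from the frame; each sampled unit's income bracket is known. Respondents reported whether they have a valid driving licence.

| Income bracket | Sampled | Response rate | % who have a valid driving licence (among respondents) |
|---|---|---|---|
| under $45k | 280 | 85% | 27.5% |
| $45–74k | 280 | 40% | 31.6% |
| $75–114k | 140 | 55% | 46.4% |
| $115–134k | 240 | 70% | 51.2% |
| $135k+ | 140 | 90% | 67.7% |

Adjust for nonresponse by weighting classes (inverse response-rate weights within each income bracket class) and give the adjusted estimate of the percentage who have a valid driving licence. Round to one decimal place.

41.5%

Weighting each respondent by the inverse class response rate inflates each class back to its sampled size, so the class weight is n_sampled:
  under $45k: 280 × 27.5 = 7700
  $45–74k: 280 × 31.6 = 8848
  $75–114k: 140 × 46.4 = 6496
  $115–134k: 240 × 51.2 = 12,288
  $135k+: 140 × 67.7 = 9478
Adjusted estimate = 44,810 / 1,080 = 41.4907 → 41.5%.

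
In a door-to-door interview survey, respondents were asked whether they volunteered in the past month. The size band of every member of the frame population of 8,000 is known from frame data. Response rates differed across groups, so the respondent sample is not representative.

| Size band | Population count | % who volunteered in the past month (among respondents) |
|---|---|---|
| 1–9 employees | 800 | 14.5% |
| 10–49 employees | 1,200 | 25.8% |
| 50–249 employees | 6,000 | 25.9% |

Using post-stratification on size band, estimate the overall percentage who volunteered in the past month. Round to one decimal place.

Weight each group's respondent value by its population share:
  1–9 employees: (800/8,000) × 14.5 = 1.45
  10–49 employees: (1,200/8,000) × 25.8 = 3.87
  50–249 employees: (6,000/8,000) × 25.9 = 19.425
Post-stratified estimate = 24.745 → 24.7%.

24.7%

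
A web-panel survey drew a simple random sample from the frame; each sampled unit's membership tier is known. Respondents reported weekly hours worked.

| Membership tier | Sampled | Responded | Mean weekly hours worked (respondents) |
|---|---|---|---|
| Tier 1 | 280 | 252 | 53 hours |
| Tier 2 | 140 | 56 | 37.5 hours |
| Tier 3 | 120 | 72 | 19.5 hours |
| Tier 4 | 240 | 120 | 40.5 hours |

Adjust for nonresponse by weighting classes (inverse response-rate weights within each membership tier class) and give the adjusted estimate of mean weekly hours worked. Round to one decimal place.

41.2

Response rates by class: Tier 1 252/280 = 90%, Tier 2 56/140 = 40%, Tier 3 72/120 = 60%, Tier 4 120/240 = 50%.
Each respondent's weight = sampled/responded in their class; summing within a class gives n_sampled, so:
  Tier 1: 280 × 53 = 14,840
  Tier 2: 140 × 37.5 = 5250
  Tier 3: 120 × 19.5 = 2340
  Tier 4: 240 × 40.5 = 9720
Adjusted estimate = 32,150 / 780 = 41.2179 → 41.2.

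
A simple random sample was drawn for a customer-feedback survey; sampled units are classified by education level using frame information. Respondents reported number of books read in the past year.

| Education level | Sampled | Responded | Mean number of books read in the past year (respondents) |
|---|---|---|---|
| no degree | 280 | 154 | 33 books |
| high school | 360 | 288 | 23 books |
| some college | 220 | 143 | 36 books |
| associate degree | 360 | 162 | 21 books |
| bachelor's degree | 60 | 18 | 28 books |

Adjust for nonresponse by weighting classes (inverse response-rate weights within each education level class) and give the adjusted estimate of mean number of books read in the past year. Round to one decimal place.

27.1

Response rates by class: no degree 154/280 = 55%, high school 288/360 = 80%, some college 143/220 = 65%, associate degree 162/360 = 45%, bachelor's degree 18/60 = 30%.
Each respondent's weight = sampled/responded in their class; summing within a class gives n_sampled, so:
  no degree: 280 × 33 = 9240
  high school: 360 × 23 = 8280
  some college: 220 × 36 = 7920
  associate degree: 360 × 21 = 7560
  bachelor's degree: 60 × 28 = 1680
Adjusted estimate = 34,680 / 1,280 = 27.0938 → 27.1.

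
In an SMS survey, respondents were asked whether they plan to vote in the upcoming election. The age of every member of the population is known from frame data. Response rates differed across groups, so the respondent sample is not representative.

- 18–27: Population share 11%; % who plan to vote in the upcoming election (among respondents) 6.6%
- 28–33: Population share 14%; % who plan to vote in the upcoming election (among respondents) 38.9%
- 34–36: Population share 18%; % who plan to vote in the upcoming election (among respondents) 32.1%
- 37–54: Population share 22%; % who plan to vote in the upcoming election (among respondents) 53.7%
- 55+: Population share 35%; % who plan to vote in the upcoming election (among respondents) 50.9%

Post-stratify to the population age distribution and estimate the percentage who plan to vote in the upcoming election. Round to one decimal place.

41.6%

Post-stratification weights by population share, not respondent share:
  18–27: 0.11 × 6.6 = 0.726
  28–33: 0.14 × 38.9 = 5.446
  34–36: 0.18 × 32.1 = 5.778
  37–54: 0.22 × 53.7 = 11.814
  55+: 0.35 × 50.9 = 17.815
Post-stratified estimate = 41.579 → 41.6%.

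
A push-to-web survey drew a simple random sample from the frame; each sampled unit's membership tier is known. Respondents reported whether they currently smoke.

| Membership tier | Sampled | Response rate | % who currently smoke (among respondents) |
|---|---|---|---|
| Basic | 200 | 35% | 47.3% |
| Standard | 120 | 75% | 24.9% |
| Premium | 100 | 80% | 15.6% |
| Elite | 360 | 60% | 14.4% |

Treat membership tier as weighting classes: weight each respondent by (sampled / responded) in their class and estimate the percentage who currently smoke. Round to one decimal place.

Inverse-response-rate weighting restores each class to its sampled count, so class totals weight by n_sampled:
  Basic: 200 × 47.3 = 9460
  Standard: 120 × 24.9 = 2988
  Premium: 100 × 15.6 = 1560
  Elite: 360 × 14.4 = 5184
Adjusted estimate = 19,192 / 780 = 24.6051 → 24.6%.

24.6%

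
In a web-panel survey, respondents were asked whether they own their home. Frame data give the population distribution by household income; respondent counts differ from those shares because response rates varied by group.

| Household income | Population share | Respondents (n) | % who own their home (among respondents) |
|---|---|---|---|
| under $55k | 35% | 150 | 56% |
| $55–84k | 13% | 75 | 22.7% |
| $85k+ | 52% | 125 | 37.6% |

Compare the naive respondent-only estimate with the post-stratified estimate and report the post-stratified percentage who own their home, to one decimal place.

Without adjustment, the pooled respondent share is:
  (150/350)×56 + (75/350)×22.7 + (125/350)×37.6 = 42.2929%
Post-stratifying to population shares instead:
  0.35×56 + 0.13×22.7 + 0.52×37.6 = 42.103%

42.1%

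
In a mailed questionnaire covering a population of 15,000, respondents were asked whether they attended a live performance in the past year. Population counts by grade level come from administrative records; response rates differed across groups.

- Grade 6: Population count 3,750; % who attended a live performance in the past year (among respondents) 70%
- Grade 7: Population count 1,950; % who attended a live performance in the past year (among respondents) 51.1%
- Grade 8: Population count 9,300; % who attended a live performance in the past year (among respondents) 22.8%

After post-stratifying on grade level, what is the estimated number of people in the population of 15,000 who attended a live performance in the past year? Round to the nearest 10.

Estimated count per cell = population count × respondent percentage:
  Grade 6: 3,750 × 70% = 2625
  Grade 7: 1,950 × 51.1% = 996.45
  Grade 8: 9,300 × 22.8% = 2120.4
Estimated total = 5741.85 → 5,740.

5,740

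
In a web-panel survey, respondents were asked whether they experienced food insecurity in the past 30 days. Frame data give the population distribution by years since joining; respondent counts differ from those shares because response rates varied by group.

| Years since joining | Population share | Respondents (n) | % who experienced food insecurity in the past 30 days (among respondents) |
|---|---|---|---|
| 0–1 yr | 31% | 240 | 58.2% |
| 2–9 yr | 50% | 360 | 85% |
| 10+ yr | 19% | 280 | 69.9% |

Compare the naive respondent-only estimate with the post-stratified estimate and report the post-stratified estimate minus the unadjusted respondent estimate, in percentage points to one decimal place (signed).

+0.9 percentage points

Naive respondent-only estimate (weights = respondent counts):
  (240/880)×58.2 + (360/880)×85 + (280/880)×69.9 = 72.8864%
Post-stratifying to population shares instead:
  0.31×58.2 + 0.5×85 + 0.19×69.9 = 73.823%
Difference = 73.823 − 72.8864 = 0.9366 pp.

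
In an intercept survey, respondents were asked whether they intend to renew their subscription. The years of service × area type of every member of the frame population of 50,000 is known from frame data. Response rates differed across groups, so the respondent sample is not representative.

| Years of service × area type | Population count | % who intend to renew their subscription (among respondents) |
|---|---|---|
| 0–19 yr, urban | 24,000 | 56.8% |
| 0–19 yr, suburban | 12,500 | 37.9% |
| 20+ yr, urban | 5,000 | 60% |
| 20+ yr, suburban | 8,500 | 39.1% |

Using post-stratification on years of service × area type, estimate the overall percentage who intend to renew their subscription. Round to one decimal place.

Each cell contributes population-share × respondent value:
  0–19 yr, urban: (24,000/50,000) × 56.8 = 27.264
  0–19 yr, suburban: (12,500/50,000) × 37.9 = 9.475
  20+ yr, urban: (5,000/50,000) × 60 = 6
  20+ yr, suburban: (8,500/50,000) × 39.1 = 6.647
Post-stratified estimate = 49.386 → 49.4%.

49.4%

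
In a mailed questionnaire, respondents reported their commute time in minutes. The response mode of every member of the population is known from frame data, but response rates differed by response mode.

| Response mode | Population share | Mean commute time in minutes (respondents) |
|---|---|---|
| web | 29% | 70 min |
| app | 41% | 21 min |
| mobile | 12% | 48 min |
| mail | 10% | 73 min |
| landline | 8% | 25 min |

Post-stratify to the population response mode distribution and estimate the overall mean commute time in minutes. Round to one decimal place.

Reweight to the known response mode distribution:
  web: 0.29 × 70 = 20.3
  app: 0.41 × 21 = 8.61
  mobile: 0.12 × 48 = 5.76
  mail: 0.1 × 73 = 7.3
  landline: 0.08 × 25 = 2
Post-stratified estimate = 43.97 → 44.0.

44.0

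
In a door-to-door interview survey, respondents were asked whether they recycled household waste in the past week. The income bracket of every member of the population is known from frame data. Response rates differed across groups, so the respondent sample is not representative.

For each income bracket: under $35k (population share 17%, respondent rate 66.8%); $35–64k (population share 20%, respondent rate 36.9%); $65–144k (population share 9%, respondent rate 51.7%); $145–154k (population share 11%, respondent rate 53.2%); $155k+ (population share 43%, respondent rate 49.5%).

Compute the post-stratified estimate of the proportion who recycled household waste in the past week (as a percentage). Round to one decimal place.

50.5%

Reweight to the known income bracket distribution:
  under $35k: 0.17 × 66.8 = 11.356
  $35–64k: 0.2 × 36.9 = 7.38
  $65–144k: 0.09 × 51.7 = 4.653
  $145–154k: 0.11 × 53.2 = 5.852
  $155k+: 0.43 × 49.5 = 21.285
Post-stratified estimate = 50.526 → 50.5%.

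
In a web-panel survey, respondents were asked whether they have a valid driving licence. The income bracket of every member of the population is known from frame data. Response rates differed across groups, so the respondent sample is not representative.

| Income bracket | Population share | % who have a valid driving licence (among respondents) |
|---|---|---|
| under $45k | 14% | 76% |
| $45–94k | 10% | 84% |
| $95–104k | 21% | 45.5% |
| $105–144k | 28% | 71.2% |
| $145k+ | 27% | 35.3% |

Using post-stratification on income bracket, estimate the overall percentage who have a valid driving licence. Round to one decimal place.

Reweight to the known income bracket distribution:
  under $45k: 0.14 × 76 = 10.64
  $45–94k: 0.1 × 84 = 8.4
  $95–104k: 0.21 × 45.5 = 9.555
  $105–144k: 0.28 × 71.2 = 19.936
  $145k+: 0.27 × 35.3 = 9.531
Post-stratified estimate = 58.062 → 58.1%.

58.1%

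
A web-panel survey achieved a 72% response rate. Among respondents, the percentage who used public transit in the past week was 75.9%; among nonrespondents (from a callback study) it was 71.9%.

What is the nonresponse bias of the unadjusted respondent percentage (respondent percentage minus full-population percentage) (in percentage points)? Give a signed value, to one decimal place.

+1.1 percentage points

Nonresponse fraction = 1 − 0.72 = 0.28.
Bias = (nonresponse fraction) × (respondent percentage − nonrespondent percentage)
     = 0.28 × (75.9 − 71.9) = 0.28 × 4 = 1.12.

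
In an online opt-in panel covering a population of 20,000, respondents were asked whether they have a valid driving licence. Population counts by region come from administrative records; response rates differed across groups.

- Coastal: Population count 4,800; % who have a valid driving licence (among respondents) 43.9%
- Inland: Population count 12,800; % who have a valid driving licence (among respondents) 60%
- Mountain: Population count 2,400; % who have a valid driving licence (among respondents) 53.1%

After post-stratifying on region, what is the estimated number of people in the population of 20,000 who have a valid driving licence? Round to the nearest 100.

Apply each group's respondent rate to its population count:
  Coastal: 4,800 × 43.9% = 2107.2
  Inland: 12,800 × 60% = 7680
  Mountain: 2,400 × 53.1% = 1274.4
Estimated total = 11061.6 → 11,100.

11,100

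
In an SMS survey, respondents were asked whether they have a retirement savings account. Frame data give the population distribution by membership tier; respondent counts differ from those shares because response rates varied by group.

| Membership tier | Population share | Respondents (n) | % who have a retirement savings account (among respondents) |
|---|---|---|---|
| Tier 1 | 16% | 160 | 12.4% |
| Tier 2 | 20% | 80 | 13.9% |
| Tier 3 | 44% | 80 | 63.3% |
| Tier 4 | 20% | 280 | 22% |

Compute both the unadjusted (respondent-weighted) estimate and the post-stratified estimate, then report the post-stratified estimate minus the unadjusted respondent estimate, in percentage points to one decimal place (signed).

Without adjustment, the pooled respondent share is:
  (160/600)×12.4 + (80/600)×13.9 + (80/600)×63.3 + (280/600)×22 = 23.8667%
Post-stratified estimate weights by population shares:
  0.16×12.4 + 0.2×13.9 + 0.44×63.3 + 0.2×22 = 37.016%
Difference = 37.016 − 23.8667 = 13.1493 pp.

+13.1 percentage points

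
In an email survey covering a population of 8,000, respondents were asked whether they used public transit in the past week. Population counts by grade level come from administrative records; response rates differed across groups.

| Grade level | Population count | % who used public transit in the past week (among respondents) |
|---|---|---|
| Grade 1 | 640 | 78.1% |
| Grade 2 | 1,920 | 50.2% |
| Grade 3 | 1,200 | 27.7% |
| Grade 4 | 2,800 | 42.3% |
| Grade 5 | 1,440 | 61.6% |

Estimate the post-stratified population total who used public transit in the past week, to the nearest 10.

Estimated count per cell = population count × respondent percentage:
  Grade 1: 640 × 78.1% = 499.84
  Grade 2: 1,920 × 50.2% = 963.84
  Grade 3: 1,200 × 27.7% = 332.4
  Grade 4: 2,800 × 42.3% = 1184.4
  Grade 5: 1,440 × 61.6% = 887.04
Estimated total = 3867.52 → 3,870.

3,870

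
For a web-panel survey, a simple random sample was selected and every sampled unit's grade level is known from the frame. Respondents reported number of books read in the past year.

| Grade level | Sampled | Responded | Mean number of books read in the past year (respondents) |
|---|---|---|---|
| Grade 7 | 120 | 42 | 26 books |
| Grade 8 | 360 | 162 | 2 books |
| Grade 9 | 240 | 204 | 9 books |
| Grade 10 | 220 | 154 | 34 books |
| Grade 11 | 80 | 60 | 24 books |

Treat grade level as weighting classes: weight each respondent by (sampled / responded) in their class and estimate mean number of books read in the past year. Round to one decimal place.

15.1

Response rates by class: Grade 7 42/120 = 35%, Grade 8 162/360 = 45%, Grade 9 204/240 = 85%, Grade 10 154/220 = 70%, Grade 11 60/80 = 75%.
Inverse-response-rate weighting restores each class to its sampled count, so class totals weight by n_sampled:
  Grade 7: 120 × 26 = 3120
  Grade 8: 360 × 2 = 720
  Grade 9: 240 × 9 = 2160
  Grade 10: 220 × 34 = 7480
  Grade 11: 80 × 24 = 1920
Adjusted estimate = 15,400 / 1,020 = 15.098 → 15.1.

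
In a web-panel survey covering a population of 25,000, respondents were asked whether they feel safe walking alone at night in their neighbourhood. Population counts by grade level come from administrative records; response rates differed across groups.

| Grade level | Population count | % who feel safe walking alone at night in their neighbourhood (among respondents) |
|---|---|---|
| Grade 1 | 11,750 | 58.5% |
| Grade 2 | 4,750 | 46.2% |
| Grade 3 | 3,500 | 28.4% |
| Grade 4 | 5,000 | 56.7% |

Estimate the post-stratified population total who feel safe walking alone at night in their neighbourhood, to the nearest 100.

12,900

Each cell contributes its population count × the respondent rate:
  Grade 1: 11,750 × 58.5% = 6873.75
  Grade 2: 4,750 × 46.2% = 2194.5
  Grade 3: 3,500 × 28.4% = 994
  Grade 4: 5,000 × 56.7% = 2835
Estimated total = 12897.2 → 12,900.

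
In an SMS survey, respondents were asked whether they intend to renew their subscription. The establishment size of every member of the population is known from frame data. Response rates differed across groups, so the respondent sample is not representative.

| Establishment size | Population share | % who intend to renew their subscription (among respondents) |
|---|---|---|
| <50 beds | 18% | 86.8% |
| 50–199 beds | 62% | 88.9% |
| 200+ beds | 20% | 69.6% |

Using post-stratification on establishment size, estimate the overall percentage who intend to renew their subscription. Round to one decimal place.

84.7%

Post-stratification weights by population share, not respondent share:
  <50 beds: 0.18 × 86.8 = 15.624
  50–199 beds: 0.62 × 88.9 = 55.118
  200+ beds: 0.2 × 69.6 = 13.92
Post-stratified estimate = 84.662 → 84.7%.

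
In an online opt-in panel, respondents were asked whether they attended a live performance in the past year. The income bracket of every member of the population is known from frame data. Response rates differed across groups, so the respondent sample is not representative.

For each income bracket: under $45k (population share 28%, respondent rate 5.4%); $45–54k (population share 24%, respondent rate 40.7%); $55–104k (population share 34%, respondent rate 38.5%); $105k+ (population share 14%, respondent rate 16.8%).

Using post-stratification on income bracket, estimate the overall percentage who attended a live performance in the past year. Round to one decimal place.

26.7%

Weight each group's respondent value by its population share:
  under $45k: 0.28 × 5.4 = 1.512
  $45–54k: 0.24 × 40.7 = 9.768
  $55–104k: 0.34 × 38.5 = 13.09
  $105k+: 0.14 × 16.8 = 2.352
Post-stratified estimate = 26.722 → 26.7%.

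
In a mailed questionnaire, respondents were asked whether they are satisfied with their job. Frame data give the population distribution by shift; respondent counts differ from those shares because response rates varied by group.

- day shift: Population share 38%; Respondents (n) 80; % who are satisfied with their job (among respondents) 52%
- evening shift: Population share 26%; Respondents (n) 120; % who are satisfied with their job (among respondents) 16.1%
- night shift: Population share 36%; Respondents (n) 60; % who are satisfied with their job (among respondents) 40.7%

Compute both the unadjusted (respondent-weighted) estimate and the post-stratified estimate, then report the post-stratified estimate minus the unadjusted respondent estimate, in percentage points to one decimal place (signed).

Naive respondent-only estimate (weights = respondent counts):
  (80/260)×52 + (120/260)×16.1 + (60/260)×40.7 = 32.8231%
Post-stratified estimate weights by population shares:
  0.38×52 + 0.26×16.1 + 0.36×40.7 = 38.598%
Difference = 38.598 − 32.8231 = 5.7749 pp.

+5.8 percentage points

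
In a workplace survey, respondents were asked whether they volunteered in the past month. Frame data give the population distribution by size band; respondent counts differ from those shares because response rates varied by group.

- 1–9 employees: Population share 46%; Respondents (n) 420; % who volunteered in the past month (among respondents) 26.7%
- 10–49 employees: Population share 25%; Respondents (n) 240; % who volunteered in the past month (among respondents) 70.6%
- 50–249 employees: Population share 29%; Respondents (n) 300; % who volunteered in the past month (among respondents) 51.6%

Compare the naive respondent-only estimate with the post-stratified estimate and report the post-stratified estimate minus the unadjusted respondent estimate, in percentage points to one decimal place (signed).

-0.6 percentage points

Naive respondent-only estimate (weights = respondent counts):
  (420/960)×26.7 + (240/960)×70.6 + (300/960)×51.6 = 45.4562%
Post-stratifying to population shares instead:
  0.46×26.7 + 0.25×70.6 + 0.29×51.6 = 44.896%
Difference = 44.896 − 45.4562 = -0.5602 pp.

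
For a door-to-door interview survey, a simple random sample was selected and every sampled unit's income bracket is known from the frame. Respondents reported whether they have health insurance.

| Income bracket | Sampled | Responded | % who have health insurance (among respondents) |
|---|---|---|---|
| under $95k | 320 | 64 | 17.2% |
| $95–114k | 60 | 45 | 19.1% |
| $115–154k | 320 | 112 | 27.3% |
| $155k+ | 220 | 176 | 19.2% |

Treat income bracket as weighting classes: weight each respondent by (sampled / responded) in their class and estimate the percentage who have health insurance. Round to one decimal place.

Response rates by class: under $95k 64/320 = 20%, $95–114k 45/60 = 75%, $115–154k 112/320 = 35%, $155k+ 176/220 = 80%.
Each respondent's weight = sampled/responded in their class; summing within a class gives n_sampled, so:
  under $95k: 320 × 17.2 = 5504
  $95–114k: 60 × 19.1 = 1146
  $115–154k: 320 × 27.3 = 8736
  $155k+: 220 × 19.2 = 4224
Adjusted estimate = 19,610 / 920 = 21.3152 → 21.3%.

21.3%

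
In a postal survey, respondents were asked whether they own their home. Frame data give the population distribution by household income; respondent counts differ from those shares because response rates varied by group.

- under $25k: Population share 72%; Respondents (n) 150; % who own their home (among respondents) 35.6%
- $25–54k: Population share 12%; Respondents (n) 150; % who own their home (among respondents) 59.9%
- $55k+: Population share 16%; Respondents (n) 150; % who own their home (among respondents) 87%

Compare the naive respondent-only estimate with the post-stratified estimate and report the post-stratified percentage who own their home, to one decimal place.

46.7%

Naive respondent-only estimate (weights = respondent counts):
  (150/450)×35.6 + (150/450)×59.9 + (150/450)×87 = 60.8333%
Reweighting by population household income shares:
  0.72×35.6 + 0.12×59.9 + 0.16×87 = 46.74%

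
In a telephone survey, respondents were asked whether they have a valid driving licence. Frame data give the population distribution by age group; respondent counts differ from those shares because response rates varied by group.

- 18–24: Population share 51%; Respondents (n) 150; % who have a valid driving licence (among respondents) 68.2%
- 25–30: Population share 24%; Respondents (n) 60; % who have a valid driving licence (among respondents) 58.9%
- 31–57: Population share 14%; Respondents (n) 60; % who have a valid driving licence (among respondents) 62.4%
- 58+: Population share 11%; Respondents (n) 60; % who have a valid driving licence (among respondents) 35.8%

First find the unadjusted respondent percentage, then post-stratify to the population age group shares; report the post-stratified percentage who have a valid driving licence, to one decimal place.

61.6%

Unadjusted (pooled respondent) estimate weights by respondent counts:
  (150/330)×68.2 + (60/330)×58.9 + (60/330)×62.4 + (60/330)×35.8 = 59.5636%
Post-stratified estimate weights by population shares:
  0.51×68.2 + 0.24×58.9 + 0.14×62.4 + 0.11×35.8 = 61.592%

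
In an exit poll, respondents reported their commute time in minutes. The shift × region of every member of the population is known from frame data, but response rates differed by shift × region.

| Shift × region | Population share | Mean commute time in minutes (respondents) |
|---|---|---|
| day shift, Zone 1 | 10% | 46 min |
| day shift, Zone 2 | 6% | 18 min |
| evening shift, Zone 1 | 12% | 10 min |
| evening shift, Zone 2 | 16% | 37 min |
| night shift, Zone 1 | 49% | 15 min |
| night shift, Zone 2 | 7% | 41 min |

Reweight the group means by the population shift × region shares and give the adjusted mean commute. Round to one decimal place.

23.0

Reweight to the known shift × region distribution:
  day shift, Zone 1: 0.1 × 46 = 4.6
  day shift, Zone 2: 0.06 × 18 = 1.08
  evening shift, Zone 1: 0.12 × 10 = 1.2
  evening shift, Zone 2: 0.16 × 37 = 5.92
  night shift, Zone 1: 0.49 × 15 = 7.35
  night shift, Zone 2: 0.07 × 41 = 2.87
Post-stratified estimate = 23.02 → 23.0.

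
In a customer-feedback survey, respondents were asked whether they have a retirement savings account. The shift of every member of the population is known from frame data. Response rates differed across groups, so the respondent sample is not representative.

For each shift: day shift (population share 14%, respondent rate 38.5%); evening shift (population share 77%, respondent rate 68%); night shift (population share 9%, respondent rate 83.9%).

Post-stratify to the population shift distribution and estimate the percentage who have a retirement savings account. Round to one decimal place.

Reweight to the known shift distribution:
  day shift: 0.14 × 38.5 = 5.39
  evening shift: 0.77 × 68 = 52.36
  night shift: 0.09 × 83.9 = 7.551
Post-stratified estimate = 65.301 → 65.3%.

65.3%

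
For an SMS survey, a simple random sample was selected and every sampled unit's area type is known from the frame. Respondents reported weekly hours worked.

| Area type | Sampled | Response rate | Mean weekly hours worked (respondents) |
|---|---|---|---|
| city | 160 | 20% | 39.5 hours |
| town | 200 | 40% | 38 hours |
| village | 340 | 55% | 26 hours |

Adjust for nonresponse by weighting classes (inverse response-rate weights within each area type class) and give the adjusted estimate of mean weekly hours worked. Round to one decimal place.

32.5

Each respondent's weight = sampled/responded in their class; summing within a class gives n_sampled, so:
  city: 160 × 39.5 = 6320
  town: 200 × 38 = 7600
  village: 340 × 26 = 8840
Adjusted estimate = 22,760 / 700 = 32.5143 → 32.5.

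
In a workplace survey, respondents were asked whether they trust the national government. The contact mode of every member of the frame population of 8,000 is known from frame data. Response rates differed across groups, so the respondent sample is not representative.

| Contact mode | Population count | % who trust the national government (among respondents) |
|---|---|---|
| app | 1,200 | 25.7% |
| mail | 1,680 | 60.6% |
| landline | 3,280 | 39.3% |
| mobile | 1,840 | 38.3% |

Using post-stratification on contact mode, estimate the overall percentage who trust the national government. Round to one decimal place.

41.5%

Weight each group's respondent value by its population share:
  app: (1,200/8,000) × 25.7 = 3.855
  mail: (1,680/8,000) × 60.6 = 12.726
  landline: (3,280/8,000) × 39.3 = 16.113
  mobile: (1,840/8,000) × 38.3 = 8.809
Post-stratified estimate = 41.503 → 41.5%.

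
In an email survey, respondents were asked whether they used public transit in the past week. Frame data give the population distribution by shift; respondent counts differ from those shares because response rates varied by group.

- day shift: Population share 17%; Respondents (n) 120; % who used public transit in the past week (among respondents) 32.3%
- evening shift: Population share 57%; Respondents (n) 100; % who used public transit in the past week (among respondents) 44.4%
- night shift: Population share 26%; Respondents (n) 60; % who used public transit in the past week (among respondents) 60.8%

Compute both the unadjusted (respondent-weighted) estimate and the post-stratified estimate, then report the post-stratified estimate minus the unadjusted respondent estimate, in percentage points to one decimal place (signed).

Without adjustment, the pooled respondent share is:
  (120/280)×32.3 + (100/280)×44.4 + (60/280)×60.8 = 42.7286%
Post-stratifying to population shares instead:
  0.17×32.3 + 0.57×44.4 + 0.26×60.8 = 46.607%
Difference = 46.607 − 42.7286 = 3.8784 pp.

+3.9 percentage points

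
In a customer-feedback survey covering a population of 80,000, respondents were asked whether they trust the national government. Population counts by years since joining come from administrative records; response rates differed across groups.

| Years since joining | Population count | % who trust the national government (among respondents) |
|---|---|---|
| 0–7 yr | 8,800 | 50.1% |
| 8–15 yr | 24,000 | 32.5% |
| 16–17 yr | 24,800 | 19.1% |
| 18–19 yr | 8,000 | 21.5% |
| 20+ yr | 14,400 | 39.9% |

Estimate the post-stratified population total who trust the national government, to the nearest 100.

Estimated count per cell = population count × respondent percentage:
  0–7 yr: 8,800 × 50.1% = 4408.8
  8–15 yr: 24,000 × 32.5% = 7800
  16–17 yr: 24,800 × 19.1% = 4736.8
  18–19 yr: 8,000 × 21.5% = 1720
  20+ yr: 14,400 × 39.9% = 5745.6
Estimated total = 24411.2 → 24,400.

24,400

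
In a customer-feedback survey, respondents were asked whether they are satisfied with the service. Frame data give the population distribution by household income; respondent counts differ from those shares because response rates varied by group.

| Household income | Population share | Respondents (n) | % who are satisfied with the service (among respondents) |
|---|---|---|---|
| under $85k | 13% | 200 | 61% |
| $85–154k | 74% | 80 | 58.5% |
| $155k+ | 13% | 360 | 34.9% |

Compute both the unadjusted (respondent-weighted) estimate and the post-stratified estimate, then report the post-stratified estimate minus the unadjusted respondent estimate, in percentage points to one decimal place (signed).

Naive respondent-only estimate (weights = respondent counts):
  (200/640)×61 + (80/640)×58.5 + (360/640)×34.9 = 46.0063%
Reweighting by population household income shares:
  0.13×61 + 0.74×58.5 + 0.13×34.9 = 55.757%
Difference = 55.757 − 46.0063 = 9.7507 pp.

+9.8 percentage points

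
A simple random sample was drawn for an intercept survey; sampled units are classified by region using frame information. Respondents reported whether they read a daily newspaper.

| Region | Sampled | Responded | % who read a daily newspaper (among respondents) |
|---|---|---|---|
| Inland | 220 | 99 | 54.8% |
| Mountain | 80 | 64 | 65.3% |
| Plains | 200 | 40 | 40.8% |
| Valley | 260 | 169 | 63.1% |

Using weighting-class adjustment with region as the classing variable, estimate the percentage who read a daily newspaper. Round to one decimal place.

Class response rates: Inland 99/220 = 45%, Mountain 64/80 = 80%, Plains 40/200 = 20%, Valley 169/260 = 65%.
Each respondent's weight = sampled/responded in their class; summing within a class gives n_sampled, so:
  Inland: 220 × 54.8 = 12,056
  Mountain: 80 × 65.3 = 5224
  Plains: 200 × 40.8 = 8160
  Valley: 260 × 63.1 = 16,406
Adjusted estimate = 41,846 / 760 = 55.0605 → 55.1%.

55.1%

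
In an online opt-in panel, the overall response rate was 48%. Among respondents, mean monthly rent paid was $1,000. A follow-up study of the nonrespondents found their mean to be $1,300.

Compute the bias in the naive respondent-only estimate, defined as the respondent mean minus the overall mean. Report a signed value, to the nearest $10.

Nonresponse fraction = 1 − 0.48 = 0.52.
Bias = (nonresponse fraction) × (respondent mean − nonrespondent mean)
     = 0.52 × (1000 − 1300) = 0.52 × -300 = -156.

-$160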